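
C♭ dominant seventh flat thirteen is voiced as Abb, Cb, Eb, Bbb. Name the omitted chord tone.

The full C♭ dominant seventh flat thirteen chord is Cb, Eb, Gb, Bbb, Abb.
Comparing with the voicing, the perfect 5th (5th) — Gb — is absent.

Gb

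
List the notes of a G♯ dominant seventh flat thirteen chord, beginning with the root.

G#, B#, D#, F#, E

Root G#, quality dominant seventh flat thirteen:
- root: G#
- major 3rd: B#
- perfect 5th: D#
- minor 7th: F#
- minor 13th: E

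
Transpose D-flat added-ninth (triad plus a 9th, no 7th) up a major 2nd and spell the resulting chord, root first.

Eb – G – Bb – F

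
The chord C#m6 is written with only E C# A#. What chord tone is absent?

C#m6 = C#, E, G#, A#. The voicing lacks the 5th (perfect 5th), G#.

G#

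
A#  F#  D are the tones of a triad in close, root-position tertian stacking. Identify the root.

Arranged so that each adjacent pair is a third by letter name: D – F# – A#.
The bottom of that stack, D, is the root (this is D augmented triad).

D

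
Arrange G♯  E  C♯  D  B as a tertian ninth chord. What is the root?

Arranged so that each adjacent pair is a third by letter name: C♯ – E – G♯ – B – D.
The bottom of that stack, C♯, is the root (this is C♯ minor seventh flat nine).

C♯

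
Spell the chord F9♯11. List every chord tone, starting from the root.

F  A  C  E♭  G  B

F9♯11: dominant ninth sharp eleven on F.
root → F
3rd (major 3rd) → A
5th (perfect 5th) → C
7th (minor 7th) → E♭
9th (major 9th) → G
11th (augmented 11th) → B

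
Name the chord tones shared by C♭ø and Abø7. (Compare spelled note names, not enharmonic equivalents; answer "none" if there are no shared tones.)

Cb, Ebb

C♭ø = Cb, Ebb, Gbb, Bbb.
Abø7 = Ab, Cb, Ebb, Gb.
Shared: Cb, Ebb.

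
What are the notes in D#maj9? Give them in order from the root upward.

D#maj9: major ninth on D#.
Root: D#
Major 3rd (3rd): F##
Perfect 5th (5th): A#
Major 7th (7th): C##
Major 9th (9th): E#

D# – F## – A# – C## – E#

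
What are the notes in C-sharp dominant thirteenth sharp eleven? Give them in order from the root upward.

C-sharp dominant thirteenth sharp eleven is a dominant thirteenth sharp eleven built on C-sharp.
Root: C-sharp
Major 3rd (3rd): E-sharp
Perfect 5th (5th): G-sharp
Minor 7th (7th): B
Major 9th (9th): D-sharp
Augmented 11th (11th): F-double-sharp
Major 13th (13th): A-sharp

C-sharp E-sharp G-sharp B D-sharp F-double-sharp A-sharp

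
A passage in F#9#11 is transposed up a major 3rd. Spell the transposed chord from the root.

F# up a major 3rd → A#. New chord: A# dominant ninth sharp eleven.
root → A#
3rd (major 3rd) → C##
5th (perfect 5th) → E#
7th (minor 7th) → G#
9th (major 9th) → B#
11th (augmented 11th) → D##

A#, C##, E#, G#, B#, D##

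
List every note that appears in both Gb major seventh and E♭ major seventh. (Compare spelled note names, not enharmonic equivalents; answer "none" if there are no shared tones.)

B♭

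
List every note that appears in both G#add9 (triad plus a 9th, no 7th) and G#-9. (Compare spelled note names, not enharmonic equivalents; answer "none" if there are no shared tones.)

G#, D#, A#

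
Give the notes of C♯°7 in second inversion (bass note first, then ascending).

G  B♭  C♯  E

C♯°7 = C♯–E–G–B♭; second inversion → fifth (G) lowest.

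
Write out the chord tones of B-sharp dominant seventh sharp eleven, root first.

B# D## F## A# E##

B-sharp dominant seventh sharp eleven: dominant seventh sharp eleven on B#.
root → B#
3rd (major 3rd) → D##
5th (perfect 5th) → F##
7th (minor 7th) → A#
11th (augmented 11th) → E##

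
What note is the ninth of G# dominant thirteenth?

A#

Root of G# dominant thirteenth = G#. The 9th is a major 9th: G# up a major 9th → A#.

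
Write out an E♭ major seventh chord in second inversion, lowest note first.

In root position, E♭ major seventh is Eb–G–Bb–D.
Second inversion puts the fifth (Bb) in the bass.

Bb  D  Eb  G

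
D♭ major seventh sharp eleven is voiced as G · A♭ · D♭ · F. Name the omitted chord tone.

The full D♭ major seventh sharp eleven chord is D♭, F, A♭, C, G.
Comparing with the voicing, the major 7th (7th) — C — is absent.

C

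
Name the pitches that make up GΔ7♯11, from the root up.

G B D F# C#

Root G, quality major seventh sharp eleven:
- root: G
- major 3rd: B
- perfect 5th: D
- major 7th: F#
- augmented 11th: C#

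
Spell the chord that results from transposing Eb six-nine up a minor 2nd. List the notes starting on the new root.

A minor 2nd up from E-flat is F-flat, so the new chord is F-flat six-nine.
- root: F-flat
- major 3rd: A-flat
- perfect 5th: C-flat
- major 6th: D-flat
- major 9th: G-flat

F-flat – A-flat – C-flat – D-flat – G-flat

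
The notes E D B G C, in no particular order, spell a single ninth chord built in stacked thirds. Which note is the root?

C

Stacking in thirds gives C – E – G – B – D, so C is the root — C major ninth.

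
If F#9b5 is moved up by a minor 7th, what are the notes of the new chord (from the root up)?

E – G# – Bb – D – F#

F# up a minor 7th → E. New chord: E dominant ninth flat five.
- root: E
- major 3rd: G#
- diminished 5th: Bb
- minor 7th: D
- major 9th: F#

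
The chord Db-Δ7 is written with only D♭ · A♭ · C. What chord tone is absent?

F♭

Db-Δ7 = D♭, F♭, A♭, C. The voicing lacks the 3rd (minor 3rd), F♭.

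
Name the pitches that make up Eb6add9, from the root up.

Eb, G, Bb, C, F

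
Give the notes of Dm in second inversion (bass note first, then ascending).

In root position, Dm is D–F–A.
Second inversion puts the fifth (A) in the bass.

A, D, F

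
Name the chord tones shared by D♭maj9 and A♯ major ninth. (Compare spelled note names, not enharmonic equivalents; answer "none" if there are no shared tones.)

none

D♭maj9: Db F Ab C Eb
A♯ major ninth: A# C## E# G## B#
Common to both → none.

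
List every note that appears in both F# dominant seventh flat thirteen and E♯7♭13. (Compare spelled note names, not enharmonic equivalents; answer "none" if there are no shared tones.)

C#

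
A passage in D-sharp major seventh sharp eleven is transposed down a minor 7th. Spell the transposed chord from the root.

E#, G##, B#, D##, A##

D# down a minor 7th → E#. New chord: E# major seventh sharp eleven.
E# — root
G## — major 3rd
B# — perfect 5th
D## — major 7th
A## — augmented 11th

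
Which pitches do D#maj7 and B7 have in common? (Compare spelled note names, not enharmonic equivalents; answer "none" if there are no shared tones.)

D#

D#maj7: D# F## A# C##
B7: B D# F# A
Common to both → D#.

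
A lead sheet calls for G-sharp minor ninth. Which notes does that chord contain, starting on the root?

G-sharp B D-sharp F-sharp A-sharp

G-sharp minor ninth is a minor ninth built on G-sharp.
Root: G-sharp
Minor 3rd (3rd): B
Perfect 5th (5th): D-sharp
Minor 7th (7th): F-sharp
Major 9th (9th): A-sharp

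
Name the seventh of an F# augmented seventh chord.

Root of F# augmented seventh = F#. The 7th is a minor 7th: F# up a minor 7th → E.

E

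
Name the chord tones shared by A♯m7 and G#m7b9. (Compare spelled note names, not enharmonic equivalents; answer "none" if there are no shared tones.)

G♯

A♯m7: A♯ C♯ E♯ G♯
G#m7b9: G♯ B D♯ F♯ A
Common to both → G♯.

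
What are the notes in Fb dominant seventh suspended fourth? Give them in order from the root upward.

Fb – Bbb – Cb – Ebb

Fb dominant seventh suspended fourth is a dominant seventh suspended fourth built on Fb.
Root: Fb
Perfect 4th (4th): Bbb
Perfect 5th (5th): Cb
Minor 7th (7th): Ebb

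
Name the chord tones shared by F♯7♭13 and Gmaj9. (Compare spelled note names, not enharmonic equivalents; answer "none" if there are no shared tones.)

F#, D

F♯7♭13: F# A# C# E D
Gmaj9: G B D F# A
Common to both → F#, D.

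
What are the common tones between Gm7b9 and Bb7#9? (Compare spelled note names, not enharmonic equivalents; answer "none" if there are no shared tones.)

Bb, D, F, Ab

Gm7b9 = G, Bb, D, F, Ab.
Bb7#9 = Bb, D, F, Ab, C#.
Shared: Bb, D, F, Ab.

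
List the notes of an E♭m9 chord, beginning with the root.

Eb, Gb, Bb, Db, F

E♭m9 is a minor ninth built on Eb.
- root: Eb
- minor 3rd: Gb
- perfect 5th: Bb
- minor 7th: Db
- major 9th: F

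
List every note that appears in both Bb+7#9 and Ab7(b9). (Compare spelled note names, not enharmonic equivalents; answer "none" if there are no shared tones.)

Ab

Bb+7#9: Bb D F# Ab C#
Ab7(b9): Ab C Eb Gb Bbb
Common to both → Ab.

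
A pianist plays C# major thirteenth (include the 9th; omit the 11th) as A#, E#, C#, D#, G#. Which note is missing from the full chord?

B#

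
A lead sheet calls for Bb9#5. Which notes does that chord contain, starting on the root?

Bb9#5 is a dominant ninth sharp five built on Bb.
root → Bb
3rd (major 3rd) → D
5th (augmented 5th) → F#
7th (minor 7th) → Ab
9th (major 9th) → C

Bb  D  F#  Ab  C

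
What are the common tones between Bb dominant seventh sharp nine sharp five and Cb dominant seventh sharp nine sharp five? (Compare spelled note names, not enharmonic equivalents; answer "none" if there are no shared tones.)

D

Bb dominant seventh sharp nine sharp five = B-flat, D, F-sharp, A-flat, C-sharp.
Cb dominant seventh sharp nine sharp five = C-flat, E-flat, G, B-double-flat, D.
Shared: D.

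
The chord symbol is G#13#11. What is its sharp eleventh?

G#13#11 is built on G♯; its 11th is an augmented 11th above the root.
A fourth above G uses the letter C, and the augmented 11th above G♯ is C𝄪.

C𝄪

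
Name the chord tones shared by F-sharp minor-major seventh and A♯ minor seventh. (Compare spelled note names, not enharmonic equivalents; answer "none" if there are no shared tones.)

C-sharp, E-sharp

F-sharp minor-major seventh: F-sharp A C-sharp E-sharp
A♯ minor seventh: A-sharp C-sharp E-sharp G-sharp
Common to both → C-sharp, E-sharp.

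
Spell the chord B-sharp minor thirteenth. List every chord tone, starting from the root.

B# D# F## A# C## E# G##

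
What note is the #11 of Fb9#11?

Fb9#11 is built on Fb; its 11th is an augmented 11th above the root.
A fourth above F uses the letter B, and the augmented 11th above Fb is Bb.

Bb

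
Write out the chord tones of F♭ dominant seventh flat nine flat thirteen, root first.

F♭ dominant seventh flat nine flat thirteen is a dominant seventh flat nine flat thirteen built on F♭.
F♭ — root
A♭ — major 3rd
C♭ — perfect 5th
E𝄫 — minor 7th
G𝄫 — minor 9th
D𝄫 — minor 13th

F♭ – A♭ – C♭ – E𝄫 – G𝄫 – D𝄫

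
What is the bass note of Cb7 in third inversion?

Bbb

Cb7 = Cb–Eb–Gb–Bbb. Third inversion → seventh in the bass = Bbb.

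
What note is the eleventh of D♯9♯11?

G##

Root of D♯9♯11 = D#. The 11th is an augmented 11th: D# up an augmented 11th → G##.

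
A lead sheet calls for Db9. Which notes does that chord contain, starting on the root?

D♭  F  A♭  C♭  E♭

Root D♭, quality dominant ninth:
Root: D♭
Major 3rd (3rd): F
Perfect 5th (5th): A♭
Minor 7th (7th): C♭
Major 9th (9th): E♭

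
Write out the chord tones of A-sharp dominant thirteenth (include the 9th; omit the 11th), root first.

A-sharp dominant thirteenth: dominant thirteenth on A#.
- root: A#
- major 3rd: C##
- perfect 5th: E#
- minor 7th: G#
- major 9th: B#
- major 13th: F##

A# C## E# G# B# F##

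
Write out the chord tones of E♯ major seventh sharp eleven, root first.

Root E-sharp, quality major seventh sharp eleven:
- root: E-sharp
- major 3rd: G-double-sharp
- perfect 5th: B-sharp
- major 7th: D-double-sharp
- augmented 11th: A-double-sharp

E-sharp  G-double-sharp  B-sharp  D-double-sharp  A-double-sharp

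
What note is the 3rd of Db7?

F

Root of Db7 = D♭. The 3rd is a major 3rd: D♭ up a major 3rd → F.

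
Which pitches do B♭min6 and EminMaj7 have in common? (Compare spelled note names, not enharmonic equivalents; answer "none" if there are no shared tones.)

G

B♭min6 = Bb, Db, F, G.
EminMaj7 = E, G, B, D#.
Shared: G.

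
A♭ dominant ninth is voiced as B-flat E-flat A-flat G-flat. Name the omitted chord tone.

A♭ dominant ninth = A-flat, C, E-flat, G-flat, B-flat. The voicing lacks the 3rd (major 3rd), C.

C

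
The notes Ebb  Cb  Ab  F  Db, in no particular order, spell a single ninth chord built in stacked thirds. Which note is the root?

Db

Arranged so that each adjacent pair is a third by letter name: Db – F – Ab – Cb – Ebb.
The bottom of that stack, Db, is the root (this is Db dominant seventh flat nine).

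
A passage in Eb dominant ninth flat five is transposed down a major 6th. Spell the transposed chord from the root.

E-flat down a major 6th → G-flat. New chord: G-flat dominant ninth flat five.
root → G-flat
3rd (major 3rd) → B-flat
5th (diminished 5th) → D-double-flat
7th (minor 7th) → F-flat
9th (major 9th) → A-flat

G-flat, B-flat, D-double-flat, F-flat, A-flat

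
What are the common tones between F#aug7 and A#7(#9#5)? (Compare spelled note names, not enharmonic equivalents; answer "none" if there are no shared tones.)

A# – C##

F#aug7: F# A# C## E
A#7(#9#5): A# C## E## G# B##
Common to both → A#, C##.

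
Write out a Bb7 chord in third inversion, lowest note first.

Ab, Bb, D, F

In root position, Bb7 is Bb–D–F–Ab.
Third inversion puts the seventh (Ab) in the bass.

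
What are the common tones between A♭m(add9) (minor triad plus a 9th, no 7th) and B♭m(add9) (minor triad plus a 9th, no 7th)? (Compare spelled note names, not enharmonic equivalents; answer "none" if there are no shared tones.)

Bb

A♭m(add9): Ab Cb Eb Bb
B♭m(add9): Bb Db F C
Common to both → Bb.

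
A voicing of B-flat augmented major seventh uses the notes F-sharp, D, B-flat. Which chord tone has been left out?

A

The full B-flat augmented major seventh chord is B-flat, D, F-sharp, A.
Comparing with the voicing, the major 7th (7th) — A — is absent.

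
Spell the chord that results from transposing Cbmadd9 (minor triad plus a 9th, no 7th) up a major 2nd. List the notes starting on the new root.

A major 2nd up from Cb is Db, so the new chord is Db minor added-ninth.
root → Db
3rd (minor 3rd) → Fb
5th (perfect 5th) → Ab
9th (major 9th) → Eb

Db, Fb, Ab, Eb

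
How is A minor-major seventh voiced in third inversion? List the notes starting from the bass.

A minor-major seventh = A–C–E–G-sharp; third inversion → seventh (G-sharp) lowest.

G-sharp  A  C  E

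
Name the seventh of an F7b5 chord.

E♭

Root of F7b5 = F. The 7th is a minor 7th: F up a minor 7th → E♭.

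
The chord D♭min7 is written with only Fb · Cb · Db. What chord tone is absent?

Ab

The full D♭min7 chord is Db, Fb, Ab, Cb.
Comparing with the voicing, the perfect 5th (5th) — Ab — is absent.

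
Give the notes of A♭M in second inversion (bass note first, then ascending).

A♭M = Ab–C–Eb; second inversion → fifth (Eb) lowest.

Eb, Ab, C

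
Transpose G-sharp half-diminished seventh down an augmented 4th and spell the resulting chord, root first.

An augmented 4th down from G-sharp is D, so the new chord is D half-diminished seventh.
- root: D
- minor 3rd: F
- diminished 5th: A-flat
- minor 7th: C

D – F – A-flat – C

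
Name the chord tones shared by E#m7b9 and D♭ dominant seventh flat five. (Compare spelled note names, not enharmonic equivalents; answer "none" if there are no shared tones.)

none

E#m7b9 = E#, G#, B#, D#, F#.
D♭ dominant seventh flat five = Db, F, Abb, Cb.
Shared: none.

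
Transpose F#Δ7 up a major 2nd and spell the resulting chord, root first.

G♯ B♯ D♯ F𝄪

Transposed root: F♯ → G♯ (major 2nd up). So we spell G♯ major seventh:
Root: G♯
Major 3rd (3rd): B♯
Perfect 5th (5th): D♯
Major 7th (7th): F𝄪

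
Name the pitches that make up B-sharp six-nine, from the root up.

Root B#, quality six-nine:
root → B#
3rd (major 3rd) → D##
5th (perfect 5th) → F##
6th (major 6th) → G##
9th (major 9th) → C##

B# – D## – F## – G## – C##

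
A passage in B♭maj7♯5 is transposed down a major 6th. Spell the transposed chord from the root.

Db  F  A  C

Bb down a major 6th → Db. New chord: Db augmented major seventh.
Root: Db
Major 3rd (3rd): F
Augmented 5th (5th): A
Major 7th (7th): C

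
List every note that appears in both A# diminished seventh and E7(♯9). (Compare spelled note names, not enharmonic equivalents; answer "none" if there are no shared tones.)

E

A# diminished seventh = A#, C#, E, G.
E7(♯9) = E, G#, B, D, F##.
Shared: E.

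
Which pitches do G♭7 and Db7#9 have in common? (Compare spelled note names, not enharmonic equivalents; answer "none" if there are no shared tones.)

G♭7 = G♭, B♭, D♭, F♭.
Db7#9 = D♭, F, A♭, C♭, E.
Shared: D♭.

D♭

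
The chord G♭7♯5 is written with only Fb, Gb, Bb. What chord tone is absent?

G♭7♯5 = Gb, Bb, D, Fb. The voicing lacks the 5th (augmented 5th), D.

D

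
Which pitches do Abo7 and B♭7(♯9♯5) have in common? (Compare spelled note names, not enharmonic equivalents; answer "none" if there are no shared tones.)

Ab

Abo7 = Ab, Cb, Ebb, Gbb.
B♭7(♯9♯5) = Bb, D, F#, Ab, C#.
Shared: Ab.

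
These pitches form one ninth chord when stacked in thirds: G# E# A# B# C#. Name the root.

Stacking in thirds gives A# – C# – E# – G# – B#, so A# is the root — A# minor ninth.

A#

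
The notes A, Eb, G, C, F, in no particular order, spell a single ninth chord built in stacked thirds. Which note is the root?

Stacking in thirds gives F – A – C – Eb – G, so F is the root — F dominant ninth.

F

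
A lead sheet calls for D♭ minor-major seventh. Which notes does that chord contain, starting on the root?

D♭ minor-major seventh: minor-major seventh on D-flat.
- root: D-flat
- minor 3rd: F-flat
- perfect 5th: A-flat
- major 7th: C

D-flat, F-flat, A-flat, C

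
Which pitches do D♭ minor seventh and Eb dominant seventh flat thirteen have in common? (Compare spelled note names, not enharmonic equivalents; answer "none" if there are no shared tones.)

D-flat – C-flat

D♭ minor seventh: D-flat F-flat A-flat C-flat
Eb dominant seventh flat thirteen: E-flat G B-flat D-flat C-flat
Common to both → D-flat, C-flat.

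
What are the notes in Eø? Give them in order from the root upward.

E, G, Bb, D

Eø: half-diminished seventh on E.
Root: E
Minor 3rd (3rd): G
Diminished 5th (5th): Bb
Minor 7th (7th): D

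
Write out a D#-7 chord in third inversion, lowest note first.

In root position, D#-7 is D#–F#–A#–C#.
Third inversion puts the seventh (C#) in the bass.

C#, D#, F#, A#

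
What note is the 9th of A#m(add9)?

Root of A#m(add9) = A#. The 9th is a major 9th: A# up a major 9th → B#.

B#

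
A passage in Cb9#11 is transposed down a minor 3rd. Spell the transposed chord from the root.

A♭ – C – E♭ – G♭ – B♭ – D

C♭ down a minor 3rd → A♭. New chord: A♭ dominant ninth sharp eleven.
root → A♭
3rd (major 3rd) → C
5th (perfect 5th) → E♭
7th (minor 7th) → G♭
9th (major 9th) → B♭
11th (augmented 11th) → D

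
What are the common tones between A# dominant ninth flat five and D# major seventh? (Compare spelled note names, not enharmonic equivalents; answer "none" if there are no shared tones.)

A-sharp, C-double-sharp

A# dominant ninth flat five: A-sharp C-double-sharp E G-sharp B-sharp
D# major seventh: D-sharp F-double-sharp A-sharp C-double-sharp
Common to both → A-sharp, C-double-sharp.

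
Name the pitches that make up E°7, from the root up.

E°7 is a diminished seventh built on E.
Root: E
Minor 3rd (3rd): G
Diminished 5th (5th): Bb
Diminished 7th (7th): Db

E, G, Bb, Db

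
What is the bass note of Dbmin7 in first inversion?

F♭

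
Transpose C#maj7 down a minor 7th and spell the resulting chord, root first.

D#, F##, A#, C##

Transposed root: C# → D# (minor 7th down). So we spell D# major seventh:
D# — root
F## — major 3rd
A# — perfect 5th
C## — major 7th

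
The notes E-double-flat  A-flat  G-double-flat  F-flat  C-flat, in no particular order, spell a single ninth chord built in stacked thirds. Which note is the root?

F-flat

Stacking in thirds gives F-flat – A-flat – C-flat – E-double-flat – G-double-flat, so F-flat is the root — F-flat dominant seventh flat nine.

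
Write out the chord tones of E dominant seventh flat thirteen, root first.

Root E, quality dominant seventh flat thirteen:
- root: E
- major 3rd: G-sharp
- perfect 5th: B
- minor 7th: D
- minor 13th: C

E G-sharp B D C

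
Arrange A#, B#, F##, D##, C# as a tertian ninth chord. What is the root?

B#

Arranged so that each adjacent pair is a third by letter name: B# – D## – F## – A# – C#.
The bottom of that stack, B#, is the root (this is B# dominant seventh flat nine).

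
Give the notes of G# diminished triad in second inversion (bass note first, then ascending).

D, G♯, B

In root position, G# diminished triad is G♯–B–D.
Second inversion puts the fifth (D) in the bass.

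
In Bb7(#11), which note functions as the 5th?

Bb7(#11) is built on Bb; its 5th is a perfect 5th above the root.
A fifth above B uses the letter F, and the perfect 5th above Bb is F.

F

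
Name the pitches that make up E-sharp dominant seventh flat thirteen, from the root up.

Root E-sharp, quality dominant seventh flat thirteen:
Root: E-sharp
Major 3rd (3rd): G-double-sharp
Perfect 5th (5th): B-sharp
Minor 7th (7th): D-sharp
Minor 13th (13th): C-sharp

E-sharp – G-double-sharp – B-sharp – D-sharp – C-sharp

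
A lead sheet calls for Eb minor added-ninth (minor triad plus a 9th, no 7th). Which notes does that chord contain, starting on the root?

E♭, G♭, B♭, F

Eb minor added-ninth is a minor added-ninth built on E♭.
E♭ — root
G♭ — minor 3rd
B♭ — perfect 5th
F — major 9th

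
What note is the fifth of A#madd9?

Root of A#madd9 = A♯. The 5th is a perfect 5th: A♯ up a perfect 5th → E♯.

E♯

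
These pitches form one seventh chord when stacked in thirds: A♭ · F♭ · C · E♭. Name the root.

F♭

Arranged so that each adjacent pair is a third by letter name: F♭ – A♭ – C – E♭.
The bottom of that stack, F♭, is the root (this is F♭ augmented major seventh).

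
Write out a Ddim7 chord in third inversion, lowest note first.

In root position, Ddim7 is D–F–Ab–Cb.
Third inversion puts the seventh (Cb) in the bass.

Cb, D, F, Ab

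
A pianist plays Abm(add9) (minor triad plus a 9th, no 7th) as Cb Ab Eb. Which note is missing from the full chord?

Bb

Abm(add9) = Ab, Cb, Eb, Bb. The voicing lacks the 9th (major 9th), Bb.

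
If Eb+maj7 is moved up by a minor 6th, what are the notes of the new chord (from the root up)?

Cb, Eb, G, Bb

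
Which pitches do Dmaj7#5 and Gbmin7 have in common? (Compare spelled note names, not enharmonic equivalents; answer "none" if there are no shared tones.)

none

Dmaj7#5: D F# A# C#
Gbmin7: Gb Bbb Db Fb
Common to both → none.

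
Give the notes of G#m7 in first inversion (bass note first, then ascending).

In root position, G#m7 is G#–B–D#–F#.
First inversion puts the third (B) in the bass.

B D# F# G#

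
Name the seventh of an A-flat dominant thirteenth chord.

Root of A-flat dominant thirteenth = A-flat. The 7th is a minor 7th: A-flat up a minor 7th → G-flat.

G-flat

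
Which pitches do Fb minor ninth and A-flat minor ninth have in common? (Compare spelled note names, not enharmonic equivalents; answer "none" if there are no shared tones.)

Cb  Gb

Fb minor ninth = Fb, Abb, Cb, Ebb, Gb.
A-flat minor ninth = Ab, Cb, Eb, Gb, Bb.
Shared: Cb, Gb.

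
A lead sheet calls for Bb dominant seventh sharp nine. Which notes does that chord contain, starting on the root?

Root B-flat, quality dominant seventh sharp nine:
Root: B-flat
Major 3rd (3rd): D
Perfect 5th (5th): F
Minor 7th (7th): A-flat
Augmented 9th (9th): C-sharp

B-flat  D  F  A-flat  C-sharp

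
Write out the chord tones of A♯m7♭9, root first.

A♯ – C♯ – E♯ – G♯ – B

Root A♯, quality minor seventh flat nine:
- root: A♯
- minor 3rd: C♯
- perfect 5th: E♯
- minor 7th: G♯
- minor 9th: B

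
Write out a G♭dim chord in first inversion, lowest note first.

G♭dim = Gb–Bbb–Dbb; first inversion → third (Bbb) lowest.

Bbb – Dbb – Gb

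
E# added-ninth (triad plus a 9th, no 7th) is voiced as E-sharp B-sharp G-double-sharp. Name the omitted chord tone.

F-double-sharp

The full E# added-ninth chord is E-sharp, G-double-sharp, B-sharp, F-double-sharp.
Comparing with the voicing, the major 9th (9th) — F-double-sharp — is absent.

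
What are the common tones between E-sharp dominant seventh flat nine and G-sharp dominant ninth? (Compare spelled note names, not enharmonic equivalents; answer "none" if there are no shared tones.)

B-sharp  D-sharp  F-sharp

E-sharp dominant seventh flat nine: E-sharp G-double-sharp B-sharp D-sharp F-sharp
G-sharp dominant ninth: G-sharp B-sharp D-sharp F-sharp A-sharp
Common to both → B-sharp, D-sharp, F-sharp.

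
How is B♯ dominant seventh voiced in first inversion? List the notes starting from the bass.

B♯ dominant seventh = B-sharp–D-double-sharp–F-double-sharp–A-sharp; first inversion → third (D-double-sharp) lowest.

D-double-sharp  F-double-sharp  A-sharp  B-sharp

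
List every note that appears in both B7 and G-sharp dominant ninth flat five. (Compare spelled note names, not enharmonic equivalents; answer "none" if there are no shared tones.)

B7 = B, D#, F#, A.
G-sharp dominant ninth flat five = G#, B#, D, F#, A#.
Shared: F#.

F#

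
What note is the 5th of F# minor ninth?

Root of F# minor ninth = F-sharp. The 5th is a perfect 5th: F-sharp up a perfect 5th → C-sharp.

C-sharp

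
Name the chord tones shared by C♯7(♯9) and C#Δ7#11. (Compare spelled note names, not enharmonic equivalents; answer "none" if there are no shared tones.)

C♯7(♯9): C# E# G# B D##
C#Δ7#11: C# E# G# B# F##
Common to both → C#, E#, G#.

C#, E#, G#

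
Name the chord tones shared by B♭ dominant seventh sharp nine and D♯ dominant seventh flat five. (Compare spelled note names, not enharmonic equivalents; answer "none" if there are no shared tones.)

C-sharp

B♭ dominant seventh sharp nine = B-flat, D, F, A-flat, C-sharp.
D♯ dominant seventh flat five = D-sharp, F-double-sharp, A, C-sharp.
Shared: C-sharp.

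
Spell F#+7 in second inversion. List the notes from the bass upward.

C##  E  F#  A#

In root position, F#+7 is F#–A#–C##–E.
Second inversion puts the fifth (C##) in the bass.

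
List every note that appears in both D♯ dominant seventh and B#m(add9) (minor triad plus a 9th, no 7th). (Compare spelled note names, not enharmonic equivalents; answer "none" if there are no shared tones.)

D♯ dominant seventh = D#, F##, A#, C#.
B#m(add9) = B#, D#, F##, C##.
Shared: D#, F##.

D#  F##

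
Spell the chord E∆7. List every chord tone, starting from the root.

E, G#, B, D#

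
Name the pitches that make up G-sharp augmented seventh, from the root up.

Root G-sharp, quality augmented seventh:
- root: G-sharp
- major 3rd: B-sharp
- augmented 5th: D-double-sharp
- minor 7th: F-sharp

G-sharp, B-sharp, D-double-sharp, F-sharp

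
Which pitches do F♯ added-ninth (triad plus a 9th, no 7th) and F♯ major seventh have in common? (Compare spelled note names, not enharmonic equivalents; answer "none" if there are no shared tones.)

F♯ added-ninth: F-sharp A-sharp C-sharp G-sharp
F♯ major seventh: F-sharp A-sharp C-sharp E-sharp
Common to both → F-sharp, A-sharp, C-sharp.

F-sharp, A-sharp, C-sharp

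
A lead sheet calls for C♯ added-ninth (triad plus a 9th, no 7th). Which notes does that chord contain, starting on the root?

C# – E# – G# – D#

Root C#, quality added-ninth:
Root: C#
Major 3rd (3rd): E#
Perfect 5th (5th): G#
Major 9th (9th): D#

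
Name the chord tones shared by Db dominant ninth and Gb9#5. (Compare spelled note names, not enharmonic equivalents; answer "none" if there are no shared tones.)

Db dominant ninth: Db F Ab Cb Eb
Gb9#5: Gb Bb D Fb Ab
Common to both → Ab.

Ab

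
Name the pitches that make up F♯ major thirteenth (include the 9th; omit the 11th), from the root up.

F-sharp, A-sharp, C-sharp, E-sharp, G-sharp, D-sharp

Root F-sharp, quality major thirteenth:
Root: F-sharp
Major 3rd (3rd): A-sharp
Perfect 5th (5th): C-sharp
Major 7th (7th): E-sharp
Major 9th (9th): G-sharp
Major 13th (13th): D-sharp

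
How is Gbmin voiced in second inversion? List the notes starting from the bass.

Db Gb Bbb

Gbmin = Gb–Bbb–Db; second inversion → fifth (Db) lowest.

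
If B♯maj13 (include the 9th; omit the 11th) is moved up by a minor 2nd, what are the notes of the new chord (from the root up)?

C♯ – E♯ – G♯ – B♯ – D♯ – A♯

B♯ up a minor 2nd → C♯. New chord: C♯ major thirteenth.
C♯ — root
E♯ — major 3rd
G♯ — perfect 5th
B♯ — major 7th
D♯ — major 9th
A♯ — major 13th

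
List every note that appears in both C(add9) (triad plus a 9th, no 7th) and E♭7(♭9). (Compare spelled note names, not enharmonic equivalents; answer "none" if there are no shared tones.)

G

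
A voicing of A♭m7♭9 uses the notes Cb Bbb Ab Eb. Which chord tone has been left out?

The full A♭m7♭9 chord is Ab, Cb, Eb, Gb, Bbb.
Comparing with the voicing, the minor 7th (7th) — Gb — is absent.

Gb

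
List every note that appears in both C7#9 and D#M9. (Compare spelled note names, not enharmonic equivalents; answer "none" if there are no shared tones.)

D♯

C7#9 = C, E, G, B♭, D♯.
D#M9 = D♯, F𝄪, A♯, C𝄪, E♯.
Shared: D♯.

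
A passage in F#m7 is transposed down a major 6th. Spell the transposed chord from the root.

F# down a major 6th → A. New chord: A minor seventh.
A — root
C — minor 3rd
E — perfect 5th
G — minor 7th

A, C, E, G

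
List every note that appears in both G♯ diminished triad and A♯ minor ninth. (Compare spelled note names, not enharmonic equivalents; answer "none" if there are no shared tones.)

G♯ diminished triad = G-sharp, B, D.
A♯ minor ninth = A-sharp, C-sharp, E-sharp, G-sharp, B-sharp.
Shared: G-sharp.

G-sharp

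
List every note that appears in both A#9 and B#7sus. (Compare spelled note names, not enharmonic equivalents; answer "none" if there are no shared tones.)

A#9: A# C## E# G# B#
B#7sus: B# E# F## A#
Common to both → A#, E#, B#.

A# E# B#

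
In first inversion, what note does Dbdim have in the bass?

Dbdim in root position is Db–Fb–Abb.
First inversion places the third in the bass, which is Fb.

Fb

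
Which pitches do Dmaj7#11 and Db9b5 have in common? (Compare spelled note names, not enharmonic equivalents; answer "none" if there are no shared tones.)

none

Dmaj7#11: D F# A C# G#
Db9b5: Db F Abb Cb Eb
Common to both → none.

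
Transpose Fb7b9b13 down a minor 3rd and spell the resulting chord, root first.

D♭, F, A♭, C♭, E𝄫, B𝄫

Transposed root: F♭ → D♭ (minor 3rd down). So we spell D♭ dominant seventh flat nine flat thirteen:
- root: D♭
- major 3rd: F
- perfect 5th: A♭
- minor 7th: C♭
- minor 9th: E𝄫
- minor 13th: B𝄫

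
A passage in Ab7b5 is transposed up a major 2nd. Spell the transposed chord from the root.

B♭, D, F♭, A♭

A major 2nd up from A♭ is B♭, so the new chord is B♭ dominant seventh flat five.
B♭ — root
D — major 3rd
F♭ — diminished 5th
A♭ — minor 7th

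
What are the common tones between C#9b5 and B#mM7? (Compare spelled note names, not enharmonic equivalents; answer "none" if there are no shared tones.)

C#9b5 = C#, E#, G, B, D#.
B#mM7 = B#, D#, F##, A##.
Shared: D#.

D#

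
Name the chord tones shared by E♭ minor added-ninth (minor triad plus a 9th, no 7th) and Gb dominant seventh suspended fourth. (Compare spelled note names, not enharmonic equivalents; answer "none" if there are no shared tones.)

E♭ minor added-ninth = E-flat, G-flat, B-flat, F.
Gb dominant seventh suspended fourth = G-flat, C-flat, D-flat, F-flat.
Shared: G-flat.

G-flat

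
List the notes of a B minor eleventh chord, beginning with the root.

B minor eleventh is a minor eleventh built on B.
Root: B
Minor 3rd (3rd): D
Perfect 5th (5th): F-sharp
Minor 7th (7th): A
Major 9th (9th): C-sharp
Perfect 11th (11th): E

B – D – F-sharp – A – C-sharp – E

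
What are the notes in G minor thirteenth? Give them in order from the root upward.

G Bb D F A C E

Root G, quality minor thirteenth:
- root: G
- minor 3rd: Bb
- perfect 5th: D
- minor 7th: F
- major 9th: A
- perfect 11th: C
- major 13th: E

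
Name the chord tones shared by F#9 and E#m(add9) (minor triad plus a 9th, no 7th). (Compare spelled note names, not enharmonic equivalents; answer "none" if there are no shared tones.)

G#

F#9: F# A# C# E G#
E#m(add9): E# G# B# F##
Common to both → G#.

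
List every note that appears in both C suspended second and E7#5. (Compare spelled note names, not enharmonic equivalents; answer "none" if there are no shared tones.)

D

C suspended second: C D G
E7#5: E G# B# D
Common to both → D.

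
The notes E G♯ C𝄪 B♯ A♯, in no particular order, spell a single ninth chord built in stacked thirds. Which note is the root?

A♯

Arranged so that each adjacent pair is a third by letter name: A♯ – C𝄪 – E – G♯ – B♯.
The bottom of that stack, A♯, is the root (this is A♯ dominant ninth flat five).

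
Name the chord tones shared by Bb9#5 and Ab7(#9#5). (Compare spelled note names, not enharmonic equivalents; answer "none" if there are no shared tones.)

Bb9#5: Bb D F# Ab C
Ab7(#9#5): Ab C E Gb B
Common to both → Ab, C.

Ab, C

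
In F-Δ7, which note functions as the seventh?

E

F-Δ7 is built on F; its 7th is a major 7th above the root.
A seventh above F uses the letter E, and the major 7th above F is E.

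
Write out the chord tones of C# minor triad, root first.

C-sharp – E – G-sharp

C# minor triad is a minor triad built on C-sharp.
root → C-sharp
3rd (minor 3rd) → E
5th (perfect 5th) → G-sharp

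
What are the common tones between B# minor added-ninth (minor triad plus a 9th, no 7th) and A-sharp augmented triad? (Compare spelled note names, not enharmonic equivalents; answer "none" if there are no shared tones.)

B# minor added-ninth: B-sharp D-sharp F-double-sharp C-double-sharp
A-sharp augmented triad: A-sharp C-double-sharp E-double-sharp
Common to both → C-double-sharp.

C-double-sharp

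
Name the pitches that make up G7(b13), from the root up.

G7(b13): dominant seventh flat thirteen on G.
- root: G
- major 3rd: B
- perfect 5th: D
- minor 7th: F
- minor 13th: Eb

G, B, D, F, Eb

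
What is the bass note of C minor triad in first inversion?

C minor triad = C–Eb–G. First inversion → third in the bass = Eb.

Eb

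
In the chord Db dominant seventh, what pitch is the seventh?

Cb

Db dominant seventh is built on Db; its 7th is a minor 7th above the root.
A seventh above D uses the letter C, and the minor 7th above Db is Cb.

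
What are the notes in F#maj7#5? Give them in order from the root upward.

F#maj7#5: augmented major seventh on F♯.
root → F♯
3rd (major 3rd) → A♯
5th (augmented 5th) → C𝄪
7th (major 7th) → E♯

F♯  A♯  C𝄪  E♯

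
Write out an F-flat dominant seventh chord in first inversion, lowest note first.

A-flat – C-flat – E-double-flat – F-flat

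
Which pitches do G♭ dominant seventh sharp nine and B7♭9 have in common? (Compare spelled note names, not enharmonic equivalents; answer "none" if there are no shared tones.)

A

G♭ dominant seventh sharp nine: Gb Bb Db Fb A
B7♭9: B D# F# A C
Common to both → A.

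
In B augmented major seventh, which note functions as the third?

D-sharp

Root of B augmented major seventh = B. The 3rd is a major 3rd: B up a major 3rd → D-sharp.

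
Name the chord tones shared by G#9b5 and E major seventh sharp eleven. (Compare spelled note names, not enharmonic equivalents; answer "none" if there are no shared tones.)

G♯, A♯

G#9b5 = G♯, B♯, D, F♯, A♯.
E major seventh sharp eleven = E, G♯, B, D♯, A♯.
Shared: G♯, A♯.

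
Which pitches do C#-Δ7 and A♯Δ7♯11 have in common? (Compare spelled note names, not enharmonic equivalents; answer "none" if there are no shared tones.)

none

C#-Δ7: C# E G# B#
A♯Δ7♯11: A# C## E# G## D##
Common to both → none.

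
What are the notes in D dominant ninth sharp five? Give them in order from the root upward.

D F# A# C E

D dominant ninth sharp five: dominant ninth sharp five on D.
D — root
F# — major 3rd
A# — augmented 5th
C — minor 7th
E — major 9th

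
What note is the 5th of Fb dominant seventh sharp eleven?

Fb dominant seventh sharp eleven is built on Fb; its 5th is a perfect 5th above the root.
A fifth above F uses the letter C, and the perfect 5th above Fb is Cb.

Cb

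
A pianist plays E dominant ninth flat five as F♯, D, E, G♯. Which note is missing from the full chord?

B♭

The full E dominant ninth flat five chord is E, G♯, B♭, D, F♯.
Comparing with the voicing, the diminished 5th (5th) — B♭ — is absent.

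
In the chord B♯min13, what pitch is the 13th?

Root of B♯min13 = B#. The 13th is a major 13th: B# up a major 13th → G##.

G##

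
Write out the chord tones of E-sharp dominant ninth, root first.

E-sharp G-double-sharp B-sharp D-sharp F-double-sharp

E-sharp dominant ninth: dominant ninth on E-sharp.
E-sharp — root
G-double-sharp — major 3rd
B-sharp — perfect 5th
D-sharp — minor 7th
F-double-sharp — major 9th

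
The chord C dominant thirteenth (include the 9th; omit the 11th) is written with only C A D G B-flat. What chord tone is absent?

E

The full C dominant thirteenth chord is C, E, G, B-flat, D, A.
Comparing with the voicing, the major 3rd (3rd) — E — is absent.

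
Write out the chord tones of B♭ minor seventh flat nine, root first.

Root Bb, quality minor seventh flat nine:
- root: Bb
- minor 3rd: Db
- perfect 5th: F
- minor 7th: Ab
- minor 9th: Cb

Bb, Db, F, Ab, Cb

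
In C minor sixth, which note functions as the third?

Root of C minor sixth = C. The 3rd is a minor 3rd: C up a minor 3rd → Eb.

Eb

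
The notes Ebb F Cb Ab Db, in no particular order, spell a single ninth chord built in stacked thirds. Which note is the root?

Db

Arranged so that each adjacent pair is a third by letter name: Db – F – Ab – Cb – Ebb.
The bottom of that stack, Db, is the root (this is Db dominant seventh flat nine).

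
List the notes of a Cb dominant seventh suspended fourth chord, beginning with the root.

C-flat  F-flat  G-flat  B-double-flat

Cb dominant seventh suspended fourth is a dominant seventh suspended fourth built on C-flat.
root → C-flat
4th (perfect 4th) → F-flat
5th (perfect 5th) → G-flat
7th (minor 7th) → B-double-flat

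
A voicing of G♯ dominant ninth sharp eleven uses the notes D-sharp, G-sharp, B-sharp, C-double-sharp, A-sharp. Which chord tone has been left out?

The full G♯ dominant ninth sharp eleven chord is G-sharp, B-sharp, D-sharp, F-sharp, A-sharp, C-double-sharp.
Comparing with the voicing, the minor 7th (7th) — F-sharp — is absent.

F-sharp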